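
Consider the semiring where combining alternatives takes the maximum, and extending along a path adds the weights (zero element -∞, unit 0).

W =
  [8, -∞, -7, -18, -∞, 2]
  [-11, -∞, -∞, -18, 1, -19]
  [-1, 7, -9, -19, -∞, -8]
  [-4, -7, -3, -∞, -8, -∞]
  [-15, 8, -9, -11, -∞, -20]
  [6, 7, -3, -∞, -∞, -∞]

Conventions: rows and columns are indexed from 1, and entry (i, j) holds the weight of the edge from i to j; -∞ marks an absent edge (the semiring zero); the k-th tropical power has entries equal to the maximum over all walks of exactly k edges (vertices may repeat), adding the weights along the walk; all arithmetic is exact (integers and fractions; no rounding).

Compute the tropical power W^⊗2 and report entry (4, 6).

W^⊗2:
  [16, 9, 1, -10, -26, 10]
  [-3, 9, -8, -10, -26, -9]
  [7, -1, -8, -11, 8, 1]
  [4, 4, -11, -19, -6, -2]
  [-3, -2, -14, -10, 9, -11]
  [14, 4, -1, -11, 8, 8]
Key observation: the optimum is the walk 4->1->6, with weight (-4) + 2 = -2.
Optimal value attained by: walk 4->1->6.
Answer: (W^⊗2)[4][6] = -2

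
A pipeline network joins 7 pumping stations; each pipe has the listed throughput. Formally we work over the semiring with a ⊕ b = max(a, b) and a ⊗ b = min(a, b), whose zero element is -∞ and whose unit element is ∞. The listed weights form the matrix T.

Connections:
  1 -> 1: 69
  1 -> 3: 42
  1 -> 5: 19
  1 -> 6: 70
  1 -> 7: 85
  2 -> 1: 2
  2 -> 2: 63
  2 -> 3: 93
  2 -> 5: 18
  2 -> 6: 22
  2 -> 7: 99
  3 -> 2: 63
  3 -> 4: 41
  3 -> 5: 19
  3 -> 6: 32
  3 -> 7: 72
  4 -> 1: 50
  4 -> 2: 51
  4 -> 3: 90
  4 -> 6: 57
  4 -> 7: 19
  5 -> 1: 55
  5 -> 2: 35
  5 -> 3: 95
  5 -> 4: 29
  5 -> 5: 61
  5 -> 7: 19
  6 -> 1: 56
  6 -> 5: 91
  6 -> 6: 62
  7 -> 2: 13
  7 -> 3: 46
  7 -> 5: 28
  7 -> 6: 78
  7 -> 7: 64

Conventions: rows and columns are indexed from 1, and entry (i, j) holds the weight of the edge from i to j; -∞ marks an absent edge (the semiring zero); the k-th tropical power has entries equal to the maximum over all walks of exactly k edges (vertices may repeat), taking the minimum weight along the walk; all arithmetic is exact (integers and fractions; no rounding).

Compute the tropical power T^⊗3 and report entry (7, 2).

T^⊗2:
  [69, 42, 46, 41, 70, 78, 69]
  [22, 63, 63, 41, 28, 78, 72]
  [41, 63, 63, 19, 32, 72, 64]
  [56, 63, 51, 41, 57, 57, 72]
  [55, 63, 61, 41, 61, 55, 72]
  [56, 35, 91, 29, 62, 62, 56]
  [56, 46, 46, 41, 78, 64, 64]
T^⊗3:
  [69, 46, 70, 41, 78, 69, 69]
  [56, 63, 63, 41, 78, 72, 64]
  [56, 63, 63, 41, 72, 64, 64]
  [56, 63, 63, 41, 57, 72, 64]
  [55, 63, 63, 41, 61, 72, 64]
  [56, 63, 62, 41, 62, 62, 72]
  [56, 46, 78, 41, 64, 64, 64]
Key observation: the optimum is the walk 7->3->2->2, with weight 46 min 63 min 63 = 46.
Optimal value attained by: walk 7->3->2->2.
Answer: (T^⊗3)[7][2] = 46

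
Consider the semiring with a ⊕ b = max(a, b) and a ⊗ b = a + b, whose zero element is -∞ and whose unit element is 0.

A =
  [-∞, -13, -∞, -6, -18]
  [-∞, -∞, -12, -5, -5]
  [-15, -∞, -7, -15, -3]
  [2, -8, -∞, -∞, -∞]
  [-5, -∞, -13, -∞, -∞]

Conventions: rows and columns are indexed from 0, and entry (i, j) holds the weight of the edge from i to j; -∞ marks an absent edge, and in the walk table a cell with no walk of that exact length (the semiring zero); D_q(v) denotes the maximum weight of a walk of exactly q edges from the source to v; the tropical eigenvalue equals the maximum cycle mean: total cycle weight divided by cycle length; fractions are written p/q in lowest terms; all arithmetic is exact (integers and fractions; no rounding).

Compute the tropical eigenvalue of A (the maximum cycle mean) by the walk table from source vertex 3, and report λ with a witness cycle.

q=0: [-∞, -∞, -∞, 0, -∞]
q=1: [2, -8, -∞, -∞, -∞]
q=2: [-∞, -11, -20, -4, -13]
q=3: [-2, -12, -23, -16, -16]
q=4: [-14, -15, -24, -8, -17]
q=5: [-6, -16, -27, -20, -20]
Optimal cycle mean attained by: cycle 0->3->0, total (-6) + 2, length 2.
Answer: λ = -2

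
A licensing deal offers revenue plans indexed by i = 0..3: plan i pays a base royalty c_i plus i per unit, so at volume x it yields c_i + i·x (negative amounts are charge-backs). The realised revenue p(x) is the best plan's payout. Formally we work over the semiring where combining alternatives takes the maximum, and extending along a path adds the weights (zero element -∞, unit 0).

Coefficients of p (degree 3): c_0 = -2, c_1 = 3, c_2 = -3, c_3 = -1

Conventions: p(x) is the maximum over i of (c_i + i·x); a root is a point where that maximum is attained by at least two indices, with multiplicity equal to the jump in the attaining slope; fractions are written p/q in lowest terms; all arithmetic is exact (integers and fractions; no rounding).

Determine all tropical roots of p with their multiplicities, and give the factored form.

hull edge (i=0, c=-2) to (i=1, c=3): slope 5, span 1
hull edge (i=1, c=3) to (i=3, c=-1): slope -2, span 2
Factored form: p(x) = -1 ⊗ (x ⊕ (-5)) ⊗ (x ⊕ 2) ⊗ (x ⊕ 2)
Answer: roots = -5 (mult 1), 2 (mult 2)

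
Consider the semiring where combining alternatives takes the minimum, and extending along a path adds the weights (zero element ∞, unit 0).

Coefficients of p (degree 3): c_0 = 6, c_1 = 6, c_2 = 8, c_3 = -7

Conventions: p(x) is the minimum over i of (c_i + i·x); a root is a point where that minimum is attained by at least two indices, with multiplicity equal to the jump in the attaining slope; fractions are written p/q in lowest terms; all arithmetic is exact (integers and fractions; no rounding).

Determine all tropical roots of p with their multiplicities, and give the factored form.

hull edge (i=0, c=6) to (i=3, c=-7): slope -13/3, span 3
Factored form: p(x) = -7 ⊗ (x ⊕ 13/3) ⊗ (x ⊕ 13/3) ⊗ (x ⊕ 13/3)
Answer: roots = 13/3 (mult 3)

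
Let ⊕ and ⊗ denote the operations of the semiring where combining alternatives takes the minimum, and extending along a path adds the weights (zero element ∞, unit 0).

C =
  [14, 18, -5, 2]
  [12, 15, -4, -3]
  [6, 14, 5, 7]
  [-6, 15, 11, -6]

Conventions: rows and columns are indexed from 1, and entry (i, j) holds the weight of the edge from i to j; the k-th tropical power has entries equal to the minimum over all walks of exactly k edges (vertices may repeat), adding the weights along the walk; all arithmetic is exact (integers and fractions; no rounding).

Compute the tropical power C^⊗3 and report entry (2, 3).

C^⊗2:
  [-4, 9, 0, -4]
  [-9, 10, 1, -9]
  [1, 19, 1, 1]
  [-12, 9, -11, -12]
C^⊗3:
  [-10, 11, -9, -10]
  [-15, 6, -14, -15]
  [-5, 15, -4, -5]
  [-18, 3, -17, -18]
Key observation: the optimum is the walk 2->4->1->3, with weight (-3) + (-6) + (-5) = -14.
Optimal value attained by: walk 2->4->1->3.
Answer: (C^⊗3)[2][3] = -14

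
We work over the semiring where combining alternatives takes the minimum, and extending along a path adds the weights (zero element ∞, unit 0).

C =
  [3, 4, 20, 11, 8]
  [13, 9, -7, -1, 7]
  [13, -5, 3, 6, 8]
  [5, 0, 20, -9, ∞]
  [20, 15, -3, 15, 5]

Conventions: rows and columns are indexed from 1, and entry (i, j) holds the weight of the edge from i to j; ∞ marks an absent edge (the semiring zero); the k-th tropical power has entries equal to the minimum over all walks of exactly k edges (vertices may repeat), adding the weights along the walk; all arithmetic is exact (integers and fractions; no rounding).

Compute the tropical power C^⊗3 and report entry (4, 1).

C^⊗2:
  [6, 7, -3, 2, 11]
  [4, -12, -4, -10, 1]
  [8, -2, -12, -6, 2]
  [-4, -9, -7, -18, 7]
  [10, -8, 0, 3, 5]
C^⊗3:
  [7, -8, 0, -7, 5]
  [-5, -10, -19, -19, -5]
  [-1, -17, -9, -15, -4]
  [-13, -18, -16, -27, -2]
  [5, -5, -15, -9, -1]
Key observation: the optimum is the walk 4->4->4->1, with weight (-9) + (-9) + 5 = -13.
Optimal value attained by: walk 4->4->4->1.
Answer: (C^⊗3)[4][1] = -13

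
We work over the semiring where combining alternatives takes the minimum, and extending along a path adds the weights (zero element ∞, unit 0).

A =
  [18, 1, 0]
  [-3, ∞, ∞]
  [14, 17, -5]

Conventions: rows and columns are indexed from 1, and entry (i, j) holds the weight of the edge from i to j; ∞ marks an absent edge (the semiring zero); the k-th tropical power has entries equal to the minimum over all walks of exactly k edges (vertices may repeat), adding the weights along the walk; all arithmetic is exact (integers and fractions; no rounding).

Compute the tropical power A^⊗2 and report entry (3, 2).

A^⊗2:
  [-2, 17, -5]
  [15, -2, -3]
  [9, 12, -10]
Key observation: the optimum is the walk 3->3->2, with weight (-5) + 17 = 12.
Optimal value attained by: walk 3->3->2.
Answer: (A^⊗2)[3][2] = 12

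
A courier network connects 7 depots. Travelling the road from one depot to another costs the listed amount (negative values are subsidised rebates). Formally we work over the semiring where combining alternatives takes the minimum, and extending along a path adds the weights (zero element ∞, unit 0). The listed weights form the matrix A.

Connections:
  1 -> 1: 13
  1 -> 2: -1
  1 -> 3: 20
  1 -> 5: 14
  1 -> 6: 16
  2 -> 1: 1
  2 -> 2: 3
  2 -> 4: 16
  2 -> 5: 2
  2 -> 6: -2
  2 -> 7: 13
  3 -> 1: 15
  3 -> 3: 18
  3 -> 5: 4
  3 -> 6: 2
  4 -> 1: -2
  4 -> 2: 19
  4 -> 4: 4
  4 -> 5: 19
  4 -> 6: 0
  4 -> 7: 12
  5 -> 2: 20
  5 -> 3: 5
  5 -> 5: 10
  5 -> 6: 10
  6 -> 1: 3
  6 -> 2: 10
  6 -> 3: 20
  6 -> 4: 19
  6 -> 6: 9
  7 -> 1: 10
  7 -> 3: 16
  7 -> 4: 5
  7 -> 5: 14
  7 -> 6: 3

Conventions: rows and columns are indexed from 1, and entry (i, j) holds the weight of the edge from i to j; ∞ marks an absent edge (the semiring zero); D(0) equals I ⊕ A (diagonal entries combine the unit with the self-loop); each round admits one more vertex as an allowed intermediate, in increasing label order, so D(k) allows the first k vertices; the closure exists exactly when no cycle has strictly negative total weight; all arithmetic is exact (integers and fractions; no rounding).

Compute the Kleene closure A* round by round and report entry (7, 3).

D(0):
  [0, -1, 20, ∞, 14, 16, ∞]
  [1, 0, ∞, 16, 2, -2, 13]
  [15, ∞, 0, ∞, 4, 2, ∞]
  [-2, 19, ∞, 0, 19, 0, 12]
  [∞, 20, 5, ∞, 0, 10, ∞]
  [3, 10, 20, 19, ∞, 0, ∞]
  [10, ∞, 16, 5, 14, 3, 0]
D(1):
  [0, -1, 20, ∞, 14, 16, ∞]
  [1, 0, 21, 16, 2, -2, 13]
  [15, 14, 0, ∞, 4, 2, ∞]
  [-2, -3, 18, 0, 12, 0, 12]
  [∞, 20, 5, ∞, 0, 10, ∞]
  [3, 2, 20, 19, 17, 0, ∞]
  [10, 9, 16, 5, 14, 3, 0]
D(2):
  [0, -1, 20, 15, 1, -3, 12]
  [1, 0, 21, 16, 2, -2, 13]
  [15, 14, 0, 30, 4, 2, 27]
  [-2, -3, 18, 0, -1, -5, 10]
  [21, 20, 5, 36, 0, 10, 33]
  [3, 2, 20, 18, 4, 0, 15]
  [10, 9, 16, 5, 11, 3, 0]
D(3):
  [0, -1, 20, 15, 1, -3, 12]
  [1, 0, 21, 16, 2, -2, 13]
  [15, 14, 0, 30, 4, 2, 27]
  [-2, -3, 18, 0, -1, -5, 10]
  [20, 19, 5, 35, 0, 7, 32]
  [3, 2, 20, 18, 4, 0, 15]
  [10, 9, 16, 5, 11, 3, 0]
D(4):
  [0, -1, 20, 15, 1, -3, 12]
  [1, 0, 21, 16, 2, -2, 13]
  [15, 14, 0, 30, 4, 2, 27]
  [-2, -3, 18, 0, -1, -5, 10]
  [20, 19, 5, 35, 0, 7, 32]
  [3, 2, 20, 18, 4, 0, 15]
  [3, 2, 16, 5, 4, 0, 0]
D(5):
  [0, -1, 6, 15, 1, -3, 12]
  [1, 0, 7, 16, 2, -2, 13]
  [15, 14, 0, 30, 4, 2, 27]
  [-2, -3, 4, 0, -1, -5, 10]
  [20, 19, 5, 35, 0, 7, 32]
  [3, 2, 9, 18, 4, 0, 15]
  [3, 2, 9, 5, 4, 0, 0]
D(6):
  [0, -1, 6, 15, 1, -3, 12]
  [1, 0, 7, 16, 2, -2, 13]
  [5, 4, 0, 20, 4, 2, 17]
  [-2, -3, 4, 0, -1, -5, 10]
  [10, 9, 5, 25, 0, 7, 22]
  [3, 2, 9, 18, 4, 0, 15]
  [3, 2, 9, 5, 4, 0, 0]
D(7):
  [0, -1, 6, 15, 1, -3, 12]
  [1, 0, 7, 16, 2, -2, 13]
  [5, 4, 0, 20, 4, 2, 17]
  [-2, -3, 4, 0, -1, -5, 10]
  [10, 9, 5, 25, 0, 7, 22]
  [3, 2, 9, 18, 4, 0, 15]
  [3, 2, 9, 5, 4, 0, 0]
Answer: A*[7][3] = 9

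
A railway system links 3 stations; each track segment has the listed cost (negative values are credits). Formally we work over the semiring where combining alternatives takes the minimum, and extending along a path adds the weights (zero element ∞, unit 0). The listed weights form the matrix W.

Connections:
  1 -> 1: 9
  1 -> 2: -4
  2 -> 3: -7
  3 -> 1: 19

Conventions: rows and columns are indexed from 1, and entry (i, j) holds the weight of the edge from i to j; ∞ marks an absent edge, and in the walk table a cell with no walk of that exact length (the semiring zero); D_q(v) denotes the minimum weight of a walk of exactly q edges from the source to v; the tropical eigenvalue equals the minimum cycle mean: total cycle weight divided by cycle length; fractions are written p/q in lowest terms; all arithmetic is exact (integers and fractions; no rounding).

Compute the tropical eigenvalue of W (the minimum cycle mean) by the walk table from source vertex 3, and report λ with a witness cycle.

q=0: [∞, ∞, 0]
q=1: [19, ∞, ∞]
q=2: [28, 15, ∞]
q=3: [37, 24, 8]
Optimal cycle mean attained by: cycle 1->2->3->1, total (-4) + (-7) + 19, length 3.
Answer: λ = 8/3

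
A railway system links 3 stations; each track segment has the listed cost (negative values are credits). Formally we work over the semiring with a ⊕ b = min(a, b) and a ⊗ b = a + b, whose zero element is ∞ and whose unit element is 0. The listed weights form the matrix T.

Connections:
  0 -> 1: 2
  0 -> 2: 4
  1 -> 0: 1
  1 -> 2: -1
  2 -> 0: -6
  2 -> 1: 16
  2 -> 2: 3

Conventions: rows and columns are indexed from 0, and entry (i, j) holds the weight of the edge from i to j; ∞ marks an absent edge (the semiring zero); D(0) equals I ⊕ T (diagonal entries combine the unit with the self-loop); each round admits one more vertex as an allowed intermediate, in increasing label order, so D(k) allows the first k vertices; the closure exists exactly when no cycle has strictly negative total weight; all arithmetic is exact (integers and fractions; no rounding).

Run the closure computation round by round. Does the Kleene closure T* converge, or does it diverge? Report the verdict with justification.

D(0):
  [0, 2, 4]
  [1, 0, -1]
  [-6, 16, 0]
Detection: at round 1, diagonal entry (2, 2) turns strictly negative.
Key observation: the cycle 2->0->2 has total weight (-6) + 4, which is strictly negative.
Answer: DIVERGES — negative cycle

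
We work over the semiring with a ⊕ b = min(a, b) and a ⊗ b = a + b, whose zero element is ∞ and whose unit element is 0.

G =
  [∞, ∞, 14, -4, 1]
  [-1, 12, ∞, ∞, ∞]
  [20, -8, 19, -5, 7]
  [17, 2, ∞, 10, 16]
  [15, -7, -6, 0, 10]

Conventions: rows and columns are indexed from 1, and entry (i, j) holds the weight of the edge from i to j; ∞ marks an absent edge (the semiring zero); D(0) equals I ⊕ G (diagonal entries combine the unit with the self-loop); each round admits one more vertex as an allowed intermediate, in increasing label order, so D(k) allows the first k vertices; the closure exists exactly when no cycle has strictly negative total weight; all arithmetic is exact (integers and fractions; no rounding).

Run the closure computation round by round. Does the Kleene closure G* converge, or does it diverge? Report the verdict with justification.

D(0):
  [0, ∞, 14, -4, 1]
  [-1, 0, ∞, ∞, ∞]
  [20, -8, 0, -5, 7]
  [17, 2, ∞, 0, 16]
  [15, -7, -6, 0, 0]
D(1):
  [0, ∞, 14, -4, 1]
  [-1, 0, 13, -5, 0]
  [20, -8, 0, -5, 7]
  [17, 2, 31, 0, 16]
  [15, -7, -6, 0, 0]
Detection: at round 2, diagonal entry (4, 4) turns strictly negative.
Key observation: the cycle 4->2->1->4 has total weight 2 + (-1) + (-4), which is strictly negative.
Answer: DIVERGES — negative cycle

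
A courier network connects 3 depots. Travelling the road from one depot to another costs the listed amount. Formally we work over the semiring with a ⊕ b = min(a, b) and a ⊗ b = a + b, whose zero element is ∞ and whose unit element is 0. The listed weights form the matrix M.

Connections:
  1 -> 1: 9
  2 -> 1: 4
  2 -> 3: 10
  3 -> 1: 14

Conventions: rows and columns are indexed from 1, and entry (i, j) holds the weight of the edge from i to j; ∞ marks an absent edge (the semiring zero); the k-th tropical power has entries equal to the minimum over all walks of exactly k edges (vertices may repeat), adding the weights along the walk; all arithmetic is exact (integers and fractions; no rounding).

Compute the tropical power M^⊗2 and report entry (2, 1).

M^⊗2:
  [18, ∞, ∞]
  [13, ∞, ∞]
  [23, ∞, ∞]
Key observation: the optimum is the walk 2->1->1, with weight 4 + 9 = 13.
Optimal value attained by: walk 2->1->1.
Answer: (M^⊗2)[2][1] = 13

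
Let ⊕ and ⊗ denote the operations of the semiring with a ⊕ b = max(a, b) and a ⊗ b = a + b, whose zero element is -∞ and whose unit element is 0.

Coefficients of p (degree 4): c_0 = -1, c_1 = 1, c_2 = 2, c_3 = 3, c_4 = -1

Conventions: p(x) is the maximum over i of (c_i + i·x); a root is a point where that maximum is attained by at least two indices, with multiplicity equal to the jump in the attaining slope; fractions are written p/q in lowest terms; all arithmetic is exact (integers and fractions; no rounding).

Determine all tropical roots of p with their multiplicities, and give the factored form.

hull edge (i=0, c=-1) to (i=1, c=1): slope 2, span 1
hull edge (i=1, c=1) to (i=3, c=3): slope 1, span 2
hull edge (i=3, c=3) to (i=4, c=-1): slope -4, span 1
Factored form: p(x) = -1 ⊗ (x ⊕ (-2)) ⊗ (x ⊕ (-1)) ⊗ (x ⊕ (-1)) ⊗ (x ⊕ 4)
Answer: roots = -2 (mult 1), -1 (mult 2), 4 (mult 1)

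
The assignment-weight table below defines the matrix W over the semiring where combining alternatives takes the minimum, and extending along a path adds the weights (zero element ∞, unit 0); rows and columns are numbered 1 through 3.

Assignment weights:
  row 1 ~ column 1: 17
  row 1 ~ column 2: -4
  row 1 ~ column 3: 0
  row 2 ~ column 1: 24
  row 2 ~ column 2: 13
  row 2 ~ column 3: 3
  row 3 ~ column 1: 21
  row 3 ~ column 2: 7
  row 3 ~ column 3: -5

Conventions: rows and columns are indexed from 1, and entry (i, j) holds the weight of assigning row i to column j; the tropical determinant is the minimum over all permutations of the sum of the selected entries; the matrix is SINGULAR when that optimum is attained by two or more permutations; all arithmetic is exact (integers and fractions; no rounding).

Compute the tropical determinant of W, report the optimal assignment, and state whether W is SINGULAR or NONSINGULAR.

σ = (1, 2, 3): 17 + 13 + (-5) = 25
σ = (1, 3, 2): 17 + 3 + 7 = 27
σ = (2, 1, 3): (-4) + 24 + (-5) = 15
σ = (2, 3, 1): (-4) + 3 + 21 = 20
σ = (3, 1, 2): 0 + 24 + 7 = 31
σ = (3, 2, 1): 0 + 13 + 21 = 34
Optimal value attained by: σ = (2, 1, 3).
Answer: det⊕(W) = 15; verdict: NONSINGULAR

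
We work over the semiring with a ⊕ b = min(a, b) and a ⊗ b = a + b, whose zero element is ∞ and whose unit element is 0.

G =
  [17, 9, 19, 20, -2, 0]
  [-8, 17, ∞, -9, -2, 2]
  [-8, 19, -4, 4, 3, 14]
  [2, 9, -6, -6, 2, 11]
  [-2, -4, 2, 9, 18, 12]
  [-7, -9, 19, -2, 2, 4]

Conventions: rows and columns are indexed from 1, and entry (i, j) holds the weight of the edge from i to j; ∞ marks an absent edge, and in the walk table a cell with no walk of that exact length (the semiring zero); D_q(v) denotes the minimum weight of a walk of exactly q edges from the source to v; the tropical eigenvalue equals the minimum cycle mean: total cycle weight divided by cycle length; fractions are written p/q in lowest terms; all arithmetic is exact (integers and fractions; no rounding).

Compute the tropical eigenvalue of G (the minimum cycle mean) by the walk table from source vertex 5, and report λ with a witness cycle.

q=0: [∞, ∞, ∞, ∞, 0, ∞]
q=1: [-2, -4, 2, 9, 18, 12]
q=2: [-12, 3, -2, -13, -6, -2]
q=3: [-11, -11, -19, -19, -14, -12]
q=4: [-27, -21, -25, -25, -17, -11]
q=5: [-33, -21, -31, -31, -29, -27]
q=6: [-39, -36, -37, -37, -35, -33]
Optimal cycle mean attained by: cycle 1->6->2->4->3->1, total 0 + (-9) + (-9) + (-6) + (-8), length 5.
Answer: λ = -32/5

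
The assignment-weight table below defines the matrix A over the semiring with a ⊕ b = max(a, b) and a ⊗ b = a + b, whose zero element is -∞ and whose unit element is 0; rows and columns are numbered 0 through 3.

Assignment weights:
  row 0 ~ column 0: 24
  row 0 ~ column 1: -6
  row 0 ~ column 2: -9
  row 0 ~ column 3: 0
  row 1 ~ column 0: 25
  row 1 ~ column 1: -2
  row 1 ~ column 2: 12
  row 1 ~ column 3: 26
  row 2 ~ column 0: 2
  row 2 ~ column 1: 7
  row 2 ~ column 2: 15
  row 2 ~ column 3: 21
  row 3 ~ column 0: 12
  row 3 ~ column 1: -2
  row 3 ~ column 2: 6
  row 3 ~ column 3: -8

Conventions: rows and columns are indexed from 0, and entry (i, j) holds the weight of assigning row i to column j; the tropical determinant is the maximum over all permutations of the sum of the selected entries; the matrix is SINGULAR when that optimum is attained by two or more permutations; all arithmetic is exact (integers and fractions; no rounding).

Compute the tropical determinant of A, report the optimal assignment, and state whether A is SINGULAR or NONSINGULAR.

σ = (0, 1, 2, 3): 24 + (-2) + 15 + (-8) = 29
σ = (0, 1, 3, 2): 24 + (-2) + 21 + 6 = 49
σ = (0, 2, 1, 3): 24 + 12 + 7 + (-8) = 35
σ = (0, 2, 3, 1): 24 + 12 + 21 + (-2) = 55
σ = (0, 3, 1, 2): 24 + 26 + 7 + 6 = 63
σ = (0, 3, 2, 1): 24 + 26 + 15 + (-2) = 63
σ = (1, 0, 2, 3): (-6) + 25 + 15 + (-8) = 26
σ = (1, 0, 3, 2): (-6) + 25 + 21 + 6 = 46
σ = (1, 2, 0, 3): (-6) + 12 + 2 + (-8) = 0
σ = (1, 2, 3, 0): (-6) + 12 + 21 + 12 = 39
σ = (1, 3, 0, 2): (-6) + 26 + 2 + 6 = 28
σ = (1, 3, 2, 0): (-6) + 26 + 15 + 12 = 47
σ = (2, 0, 1, 3): (-9) + 25 + 7 + (-8) = 15
σ = (2, 0, 3, 1): (-9) + 25 + 21 + (-2) = 35
σ = (2, 1, 0, 3): (-9) + (-2) + 2 + (-8) = -17
σ = (2, 1, 3, 0): (-9) + (-2) + 21 + 12 = 22
σ = (2, 3, 0, 1): (-9) + 26 + 2 + (-2) = 17
σ = (2, 3, 1, 0): (-9) + 26 + 7 + 12 = 36
σ = (3, 0, 1, 2): 0 + 25 + 7 + 6 = 38
σ = (3, 0, 2, 1): 0 + 25 + 15 + (-2) = 38
σ = (3, 1, 0, 2): 0 + (-2) + 2 + 6 = 6
σ = (3, 1, 2, 0): 0 + (-2) + 15 + 12 = 25
σ = (3, 2, 0, 1): 0 + 12 + 2 + (-2) = 12
σ = (3, 2, 1, 0): 0 + 12 + 7 + 12 = 31
Optimal value attained by: σ = (0, 3, 1, 2).
Answer: det⊕(A) = 63; verdict: SINGULAR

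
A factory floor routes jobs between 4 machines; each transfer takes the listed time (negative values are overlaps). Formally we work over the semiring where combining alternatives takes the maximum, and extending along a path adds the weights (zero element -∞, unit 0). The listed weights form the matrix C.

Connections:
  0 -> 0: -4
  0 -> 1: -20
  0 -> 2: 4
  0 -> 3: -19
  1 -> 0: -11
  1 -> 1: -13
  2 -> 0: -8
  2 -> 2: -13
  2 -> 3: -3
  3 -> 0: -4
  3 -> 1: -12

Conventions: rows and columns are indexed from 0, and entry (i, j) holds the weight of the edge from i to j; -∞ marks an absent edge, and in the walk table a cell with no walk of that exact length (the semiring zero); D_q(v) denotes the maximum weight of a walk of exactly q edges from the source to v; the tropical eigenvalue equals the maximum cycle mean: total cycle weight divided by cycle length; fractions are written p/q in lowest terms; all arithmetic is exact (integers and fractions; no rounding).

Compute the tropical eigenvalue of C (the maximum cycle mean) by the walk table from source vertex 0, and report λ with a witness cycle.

q=0: [0, -∞, -∞, -∞]
q=1: [-4, -20, 4, -19]
q=2: [-4, -24, 0, 1]
q=3: [-3, -11, 0, -3]
q=4: [-7, -15, 1, -3]
Optimal cycle mean attained by: cycle 0->2->3->0, total 4 + (-3) + (-4), length 3.
Answer: λ = -1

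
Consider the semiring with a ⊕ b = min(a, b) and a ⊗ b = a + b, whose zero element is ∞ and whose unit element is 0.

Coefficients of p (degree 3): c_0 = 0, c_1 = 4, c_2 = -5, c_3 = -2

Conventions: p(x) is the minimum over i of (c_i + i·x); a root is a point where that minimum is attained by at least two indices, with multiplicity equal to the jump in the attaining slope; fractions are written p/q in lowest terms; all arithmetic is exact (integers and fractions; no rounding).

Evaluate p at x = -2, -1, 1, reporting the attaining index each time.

p(-2) = min(0+0·(-2)=0, 4+1·(-2)=2, -5+2·(-2)=-9, -2+3·(-2)=-8) = -9 (attained by i=2)
p(-1) = min(0+0·(-1)=0, 4+1·(-1)=3, -5+2·(-1)=-7, -2+3·(-1)=-5) = -7 (attained by i=2)
p(1) = min(0+0·1=0, 4+1·1=5, -5+2·1=-3, -2+3·1=1) = -3 (attained by i=2)
Answer: p(-2) = -9; p(-1) = -7; p(1) = -3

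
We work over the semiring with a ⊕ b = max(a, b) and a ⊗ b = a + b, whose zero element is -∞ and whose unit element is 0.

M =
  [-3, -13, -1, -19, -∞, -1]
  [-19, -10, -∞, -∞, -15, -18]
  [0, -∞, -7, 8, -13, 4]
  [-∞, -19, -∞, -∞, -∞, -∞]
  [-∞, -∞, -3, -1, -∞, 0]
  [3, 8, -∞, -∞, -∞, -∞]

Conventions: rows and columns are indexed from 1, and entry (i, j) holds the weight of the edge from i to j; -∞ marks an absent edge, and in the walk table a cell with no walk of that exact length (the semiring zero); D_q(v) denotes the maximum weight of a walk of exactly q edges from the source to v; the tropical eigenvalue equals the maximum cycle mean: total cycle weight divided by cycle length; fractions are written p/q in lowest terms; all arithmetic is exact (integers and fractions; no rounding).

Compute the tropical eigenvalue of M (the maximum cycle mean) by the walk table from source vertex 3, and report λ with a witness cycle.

q=0: [-∞, -∞, 0, -∞, -∞, -∞]
q=1: [0, -∞, -7, 8, -13, 4]
q=2: [7, 12, -1, 1, -20, -1]
q=3: [4, 7, 6, 7, -3, 6]
q=4: [9, 14, 3, 14, -7, 10]
q=5: [13, 18, 8, 11, -1, 8]
q=6: [11, 16, 12, 16, 3, 12]
Optimal cycle mean attained by: cycle 1->3->6->1, total (-1) + 4 + 3, length 3.
Answer: λ = 2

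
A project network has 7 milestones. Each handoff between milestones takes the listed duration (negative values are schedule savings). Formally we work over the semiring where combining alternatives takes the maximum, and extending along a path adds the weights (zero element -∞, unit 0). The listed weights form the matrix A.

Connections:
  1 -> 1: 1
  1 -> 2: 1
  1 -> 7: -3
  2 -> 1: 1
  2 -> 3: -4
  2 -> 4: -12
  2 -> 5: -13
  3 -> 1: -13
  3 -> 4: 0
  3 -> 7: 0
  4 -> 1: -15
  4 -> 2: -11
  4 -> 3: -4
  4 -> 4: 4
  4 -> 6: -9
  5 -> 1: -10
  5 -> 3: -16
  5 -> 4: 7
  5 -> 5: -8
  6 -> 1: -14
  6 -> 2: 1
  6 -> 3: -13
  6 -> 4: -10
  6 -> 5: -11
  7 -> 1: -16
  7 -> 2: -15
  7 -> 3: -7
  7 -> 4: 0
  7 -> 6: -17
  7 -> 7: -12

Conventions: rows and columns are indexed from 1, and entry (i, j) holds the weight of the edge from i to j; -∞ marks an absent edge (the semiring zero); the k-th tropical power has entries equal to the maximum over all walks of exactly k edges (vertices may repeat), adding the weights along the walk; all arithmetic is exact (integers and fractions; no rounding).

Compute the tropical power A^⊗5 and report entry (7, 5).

A^⊗2:
  [2, 2, -3, -3, -12, -20, -2]
  [2, 2, -16, -4, -21, -21, -2]
  [-12, -11, -4, 4, -∞, -9, -12]
  [-10, -7, 0, 8, -20, -5, -4]
  [-8, -4, 3, 11, -16, -2, -13]
  [2, -13, -3, -4, -12, -19, -13]
  [-14, -11, -4, 4, -28, -9, -7]
A^⊗3:
  [3, 3, -2, 1, -11, -12, -1]
  [3, 3, -2, 0, -11, -13, -1]
  [-10, -7, 0, 8, -20, -5, -4]
  [-6, -3, 4, 12, -16, -1, 0]
  [-3, 0, 7, 15, -13, 2, 3]
  [3, 3, -8, 0, -20, -13, -1]
  [-10, -7, 0, 8, -20, -5, -4]
A^⊗4:
  [4, 4, -1, 5, -10, -8, 0]
  [4, 4, -1, 4, -10, -9, 0]
  [-6, -3, 4, 12, -16, -1, 0]
  [-2, 1, 8, 16, -12, 3, 4]
  [1, 4, 11, 19, -9, 6, 7]
  [4, 4, -1, 4, -10, -9, 0]
  [-6, -3, 4, 12, -16, -1, 0]
A^⊗5:
  [5, 5, 1, 9, -9, -4, 1]
  [5, 5, 0, 8, -9, -5, 1]
  [-2, 1, 8, 16, -12, 3, 4]
  [2, 5, 12, 20, -8, 7, 8]
  [5, 8, 15, 23, -5, 10, 11]
  [5, 5, 0, 8, -9, -5, 1]
  [-2, 1, 8, 16, -12, 3, 4]
Key observation: the optimum is the walk 7->4->4->4->6->5, with weight 0 + 4 + 4 + (-9) + (-11) = -12.
Optimal value attained by: walk 7->4->4->4->6->5.
Answer: (A^⊗5)[7][5] = -12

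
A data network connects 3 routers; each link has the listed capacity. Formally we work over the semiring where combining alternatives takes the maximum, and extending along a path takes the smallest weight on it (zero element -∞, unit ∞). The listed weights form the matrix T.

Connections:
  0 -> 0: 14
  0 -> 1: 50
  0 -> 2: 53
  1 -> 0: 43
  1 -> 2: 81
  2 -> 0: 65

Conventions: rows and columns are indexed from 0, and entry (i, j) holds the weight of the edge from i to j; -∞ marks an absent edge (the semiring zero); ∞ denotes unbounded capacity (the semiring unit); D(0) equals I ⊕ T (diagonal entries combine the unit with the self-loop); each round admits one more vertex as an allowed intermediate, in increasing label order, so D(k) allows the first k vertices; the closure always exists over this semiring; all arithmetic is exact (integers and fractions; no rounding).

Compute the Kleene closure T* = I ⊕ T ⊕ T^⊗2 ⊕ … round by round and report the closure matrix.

D(0):
  [∞, 50, 53]
  [43, ∞, 81]
  [65, -∞, ∞]
D(1):
  [∞, 50, 53]
  [43, ∞, 81]
  [65, 50, ∞]
D(2):
  [∞, 50, 53]
  [43, ∞, 81]
  [65, 50, ∞]
D(3):
  [∞, 50, 53]
  [65, ∞, 81]
  [65, 50, ∞]
Answer: T* = [[∞, 50, 53], [65, ∞, 81], [65, 50, ∞]]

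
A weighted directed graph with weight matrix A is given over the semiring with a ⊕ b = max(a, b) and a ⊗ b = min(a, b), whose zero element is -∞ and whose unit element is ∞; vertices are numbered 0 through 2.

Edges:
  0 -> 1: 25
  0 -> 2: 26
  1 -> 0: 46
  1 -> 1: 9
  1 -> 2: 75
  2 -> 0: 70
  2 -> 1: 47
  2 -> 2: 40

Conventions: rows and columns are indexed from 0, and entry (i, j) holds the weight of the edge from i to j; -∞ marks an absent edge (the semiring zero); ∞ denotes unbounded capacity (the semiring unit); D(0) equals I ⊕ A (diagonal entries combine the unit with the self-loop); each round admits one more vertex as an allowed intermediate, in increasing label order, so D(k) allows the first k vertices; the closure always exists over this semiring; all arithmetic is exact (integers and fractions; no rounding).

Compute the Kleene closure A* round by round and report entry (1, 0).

D(0):
  [∞, 25, 26]
  [46, ∞, 75]
  [70, 47, ∞]
D(1):
  [∞, 25, 26]
  [46, ∞, 75]
  [70, 47, ∞]
D(2):
  [∞, 25, 26]
  [46, ∞, 75]
  [70, 47, ∞]
D(3):
  [∞, 26, 26]
  [70, ∞, 75]
  [70, 47, ∞]
Answer: A*[1][0] = 70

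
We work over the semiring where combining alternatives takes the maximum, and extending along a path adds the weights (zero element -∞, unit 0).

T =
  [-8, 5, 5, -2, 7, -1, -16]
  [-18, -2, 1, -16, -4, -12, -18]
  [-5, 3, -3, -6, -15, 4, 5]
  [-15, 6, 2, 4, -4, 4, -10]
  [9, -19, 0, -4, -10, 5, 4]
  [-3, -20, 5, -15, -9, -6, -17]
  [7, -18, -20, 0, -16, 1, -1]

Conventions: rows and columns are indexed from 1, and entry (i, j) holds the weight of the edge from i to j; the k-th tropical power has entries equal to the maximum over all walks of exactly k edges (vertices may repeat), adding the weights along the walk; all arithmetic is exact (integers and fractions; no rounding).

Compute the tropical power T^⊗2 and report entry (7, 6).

T^⊗2:
  [16, 8, 7, 3, 1, 12, 11]
  [5, 4, -1, -5, -6, 5, 6]
  [12, 1, 9, 5, 2, 6, 4]
  [5, 10, 9, 8, 2, 8, 7]
  [11, 14, 14, 7, 16, 8, 5]
  [0, 8, 2, -1, 4, 9, 10]
  [6, 12, 12, 5, 14, 6, -2]
Key observation: the optimum is the walk 7->1->6, with weight 7 + (-1) = 6.
Optimal value attained by: walk 7->1->6.
Answer: (T^⊗2)[7][6] = 6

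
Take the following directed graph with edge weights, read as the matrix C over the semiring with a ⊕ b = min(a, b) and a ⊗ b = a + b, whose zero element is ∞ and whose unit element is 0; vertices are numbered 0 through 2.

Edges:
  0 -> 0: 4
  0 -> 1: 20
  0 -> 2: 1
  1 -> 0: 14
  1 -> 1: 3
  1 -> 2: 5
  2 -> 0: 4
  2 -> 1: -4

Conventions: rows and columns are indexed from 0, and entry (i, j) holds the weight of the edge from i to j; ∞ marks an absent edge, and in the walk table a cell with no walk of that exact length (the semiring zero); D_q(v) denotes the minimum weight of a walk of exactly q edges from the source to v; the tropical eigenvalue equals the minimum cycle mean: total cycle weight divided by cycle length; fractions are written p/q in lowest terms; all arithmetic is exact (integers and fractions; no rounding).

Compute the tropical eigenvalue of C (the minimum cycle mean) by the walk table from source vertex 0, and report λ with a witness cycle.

q=0: [0, ∞, ∞]
q=1: [4, 20, 1]
q=2: [5, -3, 5]
q=3: [9, 0, 2]
Optimal cycle mean attained by: cycle 1->2->1, total 5 + (-4), length 2.
Answer: λ = 1/2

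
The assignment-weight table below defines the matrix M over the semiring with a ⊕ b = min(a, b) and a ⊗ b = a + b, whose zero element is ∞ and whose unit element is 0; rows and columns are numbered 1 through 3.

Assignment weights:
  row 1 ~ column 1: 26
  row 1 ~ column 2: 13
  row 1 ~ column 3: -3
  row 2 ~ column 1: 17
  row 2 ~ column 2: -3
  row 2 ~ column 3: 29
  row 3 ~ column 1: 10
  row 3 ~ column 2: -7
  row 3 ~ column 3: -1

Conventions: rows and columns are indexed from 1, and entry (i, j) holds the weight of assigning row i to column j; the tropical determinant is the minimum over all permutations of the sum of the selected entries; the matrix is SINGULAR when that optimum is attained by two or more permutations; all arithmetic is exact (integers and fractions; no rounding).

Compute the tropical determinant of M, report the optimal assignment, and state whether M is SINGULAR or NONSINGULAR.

σ = (1, 2, 3): 26 + (-3) + (-1) = 22
σ = (1, 3, 2): 26 + 29 + (-7) = 48
σ = (2, 1, 3): 13 + 17 + (-1) = 29
σ = (2, 3, 1): 13 + 29 + 10 = 52
σ = (3, 1, 2): (-3) + 17 + (-7) = 7
σ = (3, 2, 1): (-3) + (-3) + 10 = 4
Optimal value attained by: σ = (3, 2, 1).
Answer: det⊕(M) = 4; verdict: NONSINGULAR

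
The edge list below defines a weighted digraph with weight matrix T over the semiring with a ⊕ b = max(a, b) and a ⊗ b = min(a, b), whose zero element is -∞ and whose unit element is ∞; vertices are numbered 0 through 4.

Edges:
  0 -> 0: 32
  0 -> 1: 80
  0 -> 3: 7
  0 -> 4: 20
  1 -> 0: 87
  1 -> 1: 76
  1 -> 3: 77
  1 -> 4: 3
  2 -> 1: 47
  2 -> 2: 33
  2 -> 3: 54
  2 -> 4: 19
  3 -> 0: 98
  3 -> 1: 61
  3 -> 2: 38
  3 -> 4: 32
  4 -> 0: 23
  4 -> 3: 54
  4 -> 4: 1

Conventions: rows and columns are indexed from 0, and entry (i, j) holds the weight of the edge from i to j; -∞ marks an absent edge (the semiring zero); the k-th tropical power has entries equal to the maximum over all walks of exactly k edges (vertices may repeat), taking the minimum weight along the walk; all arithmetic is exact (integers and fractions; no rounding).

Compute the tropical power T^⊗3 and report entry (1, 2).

T^⊗2:
  [80, 76, 7, 77, 20]
  [77, 80, 38, 76, 32]
  [54, 54, 38, 47, 32]
  [61, 80, 33, 61, 20]
  [54, 54, 38, 7, 32]
T^⊗3:
  [77, 80, 38, 76, 32]
  [80, 77, 38, 77, 32]
  [54, 54, 38, 54, 32]
  [80, 76, 38, 77, 32]
  [54, 54, 33, 54, 20]
Key observation: the optimum is the walk 1->1->3->2, with weight 76 min 77 min 38 = 38.
Optimal value attained by: walk 1->1->3->2.
Answer: (T^⊗3)[1][2] = 38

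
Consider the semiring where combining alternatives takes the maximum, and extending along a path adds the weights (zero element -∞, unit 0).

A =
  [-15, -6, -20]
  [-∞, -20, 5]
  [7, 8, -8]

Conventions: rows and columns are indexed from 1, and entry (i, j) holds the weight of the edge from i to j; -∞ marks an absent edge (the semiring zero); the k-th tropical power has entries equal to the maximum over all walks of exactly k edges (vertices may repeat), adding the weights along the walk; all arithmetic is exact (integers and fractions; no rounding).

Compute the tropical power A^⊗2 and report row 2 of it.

A^⊗2:
  [-13, -12, -1]
  [12, 13, -3]
  [-1, 1, 13]
Answer: row 2 of A^⊗2 = [12, 13, -3]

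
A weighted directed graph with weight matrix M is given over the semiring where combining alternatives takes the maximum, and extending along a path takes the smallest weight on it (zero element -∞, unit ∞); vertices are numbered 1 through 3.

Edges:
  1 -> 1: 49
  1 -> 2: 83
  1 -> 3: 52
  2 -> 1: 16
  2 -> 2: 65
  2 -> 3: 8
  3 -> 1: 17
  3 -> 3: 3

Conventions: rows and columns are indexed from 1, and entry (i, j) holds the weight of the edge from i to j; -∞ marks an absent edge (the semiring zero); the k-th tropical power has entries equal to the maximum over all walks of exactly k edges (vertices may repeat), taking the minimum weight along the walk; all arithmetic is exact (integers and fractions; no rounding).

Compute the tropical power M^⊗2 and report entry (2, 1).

M^⊗2:
  [49, 65, 49]
  [16, 65, 16]
  [17, 17, 17]
Key observation: the optimum is the walk 2->1->1, with weight 16 min 49 = 16.
Optimal value attained by: walk 2->1->1.
Answer: (M^⊗2)[2][1] = 16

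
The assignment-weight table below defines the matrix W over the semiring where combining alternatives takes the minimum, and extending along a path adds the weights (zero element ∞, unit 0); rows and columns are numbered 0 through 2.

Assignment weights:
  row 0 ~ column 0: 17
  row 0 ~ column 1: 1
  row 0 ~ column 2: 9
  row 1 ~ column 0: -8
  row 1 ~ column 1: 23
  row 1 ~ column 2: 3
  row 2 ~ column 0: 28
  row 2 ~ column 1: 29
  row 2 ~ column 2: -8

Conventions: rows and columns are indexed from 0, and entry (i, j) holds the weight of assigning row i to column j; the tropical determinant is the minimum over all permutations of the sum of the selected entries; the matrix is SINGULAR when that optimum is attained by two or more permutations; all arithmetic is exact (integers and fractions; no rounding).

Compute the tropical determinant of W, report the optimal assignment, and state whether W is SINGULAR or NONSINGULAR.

σ = (0, 1, 2): 17 + 23 + (-8) = 32
σ = (0, 2, 1): 17 + 3 + 29 = 49
σ = (1, 0, 2): 1 + (-8) + (-8) = -15
σ = (1, 2, 0): 1 + 3 + 28 = 32
σ = (2, 0, 1): 9 + (-8) + 29 = 30
σ = (2, 1, 0): 9 + 23 + 28 = 60
Optimal value attained by: σ = (1, 0, 2).
Answer: det⊕(W) = -15; verdict: NONSINGULAR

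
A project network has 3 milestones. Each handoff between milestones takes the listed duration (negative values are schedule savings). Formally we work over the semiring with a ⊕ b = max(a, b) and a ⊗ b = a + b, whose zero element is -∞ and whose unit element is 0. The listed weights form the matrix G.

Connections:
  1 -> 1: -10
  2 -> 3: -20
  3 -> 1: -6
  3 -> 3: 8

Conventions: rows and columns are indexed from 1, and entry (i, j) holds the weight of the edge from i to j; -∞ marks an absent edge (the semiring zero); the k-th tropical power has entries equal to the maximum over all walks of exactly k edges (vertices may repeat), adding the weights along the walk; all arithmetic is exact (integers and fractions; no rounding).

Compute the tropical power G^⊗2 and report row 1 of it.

G^⊗2:
  [-20, -∞, -∞]
  [-26, -∞, -12]
  [2, -∞, 16]
Answer: row 1 of G^⊗2 = [-20, -∞, -∞]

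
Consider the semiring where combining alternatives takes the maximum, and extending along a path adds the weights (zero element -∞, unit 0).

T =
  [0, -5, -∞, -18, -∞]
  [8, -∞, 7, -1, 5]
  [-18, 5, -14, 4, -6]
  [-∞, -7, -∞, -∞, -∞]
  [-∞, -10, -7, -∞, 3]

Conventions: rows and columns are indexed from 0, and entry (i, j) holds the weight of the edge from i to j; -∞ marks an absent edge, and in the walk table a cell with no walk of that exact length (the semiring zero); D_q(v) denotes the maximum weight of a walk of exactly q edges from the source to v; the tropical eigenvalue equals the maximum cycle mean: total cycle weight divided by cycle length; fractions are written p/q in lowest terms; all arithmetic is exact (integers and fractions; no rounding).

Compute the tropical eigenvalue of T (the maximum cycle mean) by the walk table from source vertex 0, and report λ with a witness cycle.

q=0: [0, -∞, -∞, -∞, -∞]
q=1: [0, -5, -∞, -18, -∞]
q=2: [3, -5, 2, -6, 0]
q=3: [3, 7, 2, 6, 3]
q=4: [15, 7, 14, 6, 12]
q=5: [15, 19, 14, 18, 15]
Optimal cycle mean attained by: cycle 1->2->1, total 7 + 5, length 2.
Answer: λ = 6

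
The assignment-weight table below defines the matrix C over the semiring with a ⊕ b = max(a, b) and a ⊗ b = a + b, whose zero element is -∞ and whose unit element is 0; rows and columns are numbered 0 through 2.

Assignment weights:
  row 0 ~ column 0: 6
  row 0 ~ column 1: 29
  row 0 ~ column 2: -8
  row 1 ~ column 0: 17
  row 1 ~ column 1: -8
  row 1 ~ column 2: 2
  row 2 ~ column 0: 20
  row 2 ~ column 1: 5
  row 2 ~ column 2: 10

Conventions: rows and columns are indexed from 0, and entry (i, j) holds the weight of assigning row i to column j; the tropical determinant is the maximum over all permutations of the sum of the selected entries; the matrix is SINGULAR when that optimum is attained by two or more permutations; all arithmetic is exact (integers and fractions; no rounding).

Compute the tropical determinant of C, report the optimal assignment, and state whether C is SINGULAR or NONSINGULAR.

σ = (0, 1, 2): 6 + (-8) + 10 = 8
σ = (0, 2, 1): 6 + 2 + 5 = 13
σ = (1, 0, 2): 29 + 17 + 10 = 56
σ = (1, 2, 0): 29 + 2 + 20 = 51
σ = (2, 0, 1): (-8) + 17 + 5 = 14
σ = (2, 1, 0): (-8) + (-8) + 20 = 4
Optimal value attained by: σ = (1, 0, 2).
Answer: det⊕(C) = 56; verdict: NONSINGULAR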